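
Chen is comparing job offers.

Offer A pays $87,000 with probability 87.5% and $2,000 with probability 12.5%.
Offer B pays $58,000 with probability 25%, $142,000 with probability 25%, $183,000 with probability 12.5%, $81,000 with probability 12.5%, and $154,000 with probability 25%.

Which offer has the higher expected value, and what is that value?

Offer B ($121,500)

Offer A = 0.875 × 87000 + 0.125 × 2000 = 76125 + 250 = 76375
Offer B = 0.25 × 58000 + 0.25 × 142000 + 0.125 × 183000 + 0.125 × 81000 + 0.25 × 154000 = 14500 + 35500 + 22875 + 10125 + 38500 = 121500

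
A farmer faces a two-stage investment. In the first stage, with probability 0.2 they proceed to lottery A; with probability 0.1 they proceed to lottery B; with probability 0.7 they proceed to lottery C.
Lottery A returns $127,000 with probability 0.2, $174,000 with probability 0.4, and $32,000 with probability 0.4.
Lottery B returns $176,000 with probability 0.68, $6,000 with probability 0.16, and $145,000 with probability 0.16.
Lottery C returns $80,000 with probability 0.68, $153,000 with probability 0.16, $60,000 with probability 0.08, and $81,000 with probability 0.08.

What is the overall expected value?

EV(A) = 0.2 × 127000 + 0.4 × 174000 + 0.4 × 32000 = 25400 + 69600 + 12800 = 107800
EV(B) = 0.68 × 176000 + 0.16 × 6000 + 0.16 × 145000 = 119680 + 960 + 23200 = 143840
EV(C) = 0.68 × 80000 + 0.16 × 153000 + 0.08 × 60000 + 0.08 × 81000 = 54400 + 24480 + 4800 + 6480 = 90160
Overall = 0.2 × 107800 + 0.1 × 143840 + 0.7 × 90160 = 21560 + 14384 + 63112 = 99056

$99,056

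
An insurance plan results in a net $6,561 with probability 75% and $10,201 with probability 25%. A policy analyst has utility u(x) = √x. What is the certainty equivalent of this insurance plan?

E[u] = 0.75·√6561 + 0.25·√10201 = 0.75·81 + 0.25·101 = 86
CE = (86)² = 7396

$7,396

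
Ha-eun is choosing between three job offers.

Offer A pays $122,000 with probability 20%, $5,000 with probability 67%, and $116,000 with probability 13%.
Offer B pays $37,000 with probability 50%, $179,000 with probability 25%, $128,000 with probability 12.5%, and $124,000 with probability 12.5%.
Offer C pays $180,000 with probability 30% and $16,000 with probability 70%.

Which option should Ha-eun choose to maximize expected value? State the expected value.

Offer B ($94,750)

Offer A = 0.2 × 122000 + 0.67 × 5000 + 0.13 × 116000 = 24400 + 3350 + 15080 = 42830
Offer B = 0.5 × 37000 + 0.25 × 179000 + 0.125 × 128000 + 0.125 × 124000 = 18500 + 44750 + 16000 + 15500 = 94750
Offer C = 0.3 × 180000 + 0.7 × 16000 = 54000 + 11200 = 65200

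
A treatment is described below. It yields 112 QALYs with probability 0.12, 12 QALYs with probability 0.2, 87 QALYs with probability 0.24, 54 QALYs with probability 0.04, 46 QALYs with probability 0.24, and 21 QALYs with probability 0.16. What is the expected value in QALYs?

53.28 QALYs

EV = 0.12 × 112 + 0.2 × 12 + 0.24 × 87 + 0.04 × 54 + 0.24 × 46 + 0.16 × 21 = 13.44 + 2.4 + 20.88 + 2.16 + 11.04 + 3.36 = 53.28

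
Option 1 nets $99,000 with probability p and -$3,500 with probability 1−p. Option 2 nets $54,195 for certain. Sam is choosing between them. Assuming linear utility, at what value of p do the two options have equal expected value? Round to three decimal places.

p = 0.563

p·99000 + (1−p)·(-3500) = 54195
102500p − 3500 = 54195
p = (54195 + 3500) / 102500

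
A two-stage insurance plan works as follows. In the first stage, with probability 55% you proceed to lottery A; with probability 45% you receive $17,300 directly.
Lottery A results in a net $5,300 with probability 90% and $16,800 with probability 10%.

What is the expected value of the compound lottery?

$11,332.50

EV(A) = 0.9 × 5300 + 0.1 × 16800 = 4770 + 1680 = 6450
Branch B: 17300 (certain)
Overall = 0.55 × 6450 + 0.45 × 17300 = 3547.5 + 7785 = 11332.5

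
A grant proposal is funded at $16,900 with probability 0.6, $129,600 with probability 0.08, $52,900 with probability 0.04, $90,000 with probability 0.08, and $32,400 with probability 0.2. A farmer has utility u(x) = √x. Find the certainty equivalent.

$30,976

E[u] = 0.6·√16900 + 0.08·√129600 + 0.04·√52900 + 0.08·√90000 + 0.2·√32400 = 0.6·130 + 0.08·360 + 0.04·230 + 0.08·300 + 0.2·180 = 176
CE = (176)² = 30976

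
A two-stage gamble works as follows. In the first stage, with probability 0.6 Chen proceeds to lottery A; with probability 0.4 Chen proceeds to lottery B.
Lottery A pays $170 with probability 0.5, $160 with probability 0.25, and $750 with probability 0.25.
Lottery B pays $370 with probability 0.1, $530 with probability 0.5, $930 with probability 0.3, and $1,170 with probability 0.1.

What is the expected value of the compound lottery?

$466.70

EV(A) = 0.5 × 170 + 0.25 × 160 + 0.25 × 750 = 85 + 40 + 187.5 = 312.5
EV(B) = 0.1 × 370 + 0.5 × 530 + 0.3 × 930 + 0.1 × 1170 = 37 + 265 + 279 + 117 = 698
Overall = 0.6 × 312.5 + 0.4 × 698 = 187.5 + 279.2 = 466.7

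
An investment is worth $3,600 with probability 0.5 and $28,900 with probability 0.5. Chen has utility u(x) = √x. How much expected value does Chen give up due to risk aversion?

$3,025

E[u] = 0.5·√3600 + 0.5·√28900 = 0.5·60 + 0.5·170 = 115
CE = (115)² = 13225
Risk premium = EV − CE = 16250 − 13225 = 3025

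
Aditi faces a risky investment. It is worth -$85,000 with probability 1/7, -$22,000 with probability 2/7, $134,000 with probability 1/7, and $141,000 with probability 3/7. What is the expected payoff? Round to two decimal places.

EV = 1/7 × (-85000) + 2/7 × (-22000) + 1/7 × 134000 + 3/7 × 141000 = -12142.8571 − 6285.7143 + 19142.8571 + 60428.5714 = 61142.8571

$61,142.86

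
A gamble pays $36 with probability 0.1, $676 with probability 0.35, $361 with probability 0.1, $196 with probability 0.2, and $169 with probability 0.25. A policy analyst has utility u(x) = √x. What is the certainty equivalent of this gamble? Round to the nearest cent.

E[u] = 0.1·√36 + 0.35·√676 + 0.1·√361 + 0.2·√196 + 0.25·√169 = 0.1·6 + 0.35·26 + 0.1·19 + 0.2·14 + 0.25·13 = 17.65
CE = (17.65)² = 311.5225

$311.52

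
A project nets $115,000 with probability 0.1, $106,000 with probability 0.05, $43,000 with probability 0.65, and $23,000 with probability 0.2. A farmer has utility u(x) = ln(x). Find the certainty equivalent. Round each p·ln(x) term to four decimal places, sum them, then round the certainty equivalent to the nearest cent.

E[u] = 0.1·ln(115000) + 0.05·ln(106000) + 0.65·ln(43000) + 0.2·ln(23000) = 1.1653 + 0.5786 + 6.9348 + 2.0086 = 10.6873
CE = e^10.6873 ≈ 43796.10

$43,796.10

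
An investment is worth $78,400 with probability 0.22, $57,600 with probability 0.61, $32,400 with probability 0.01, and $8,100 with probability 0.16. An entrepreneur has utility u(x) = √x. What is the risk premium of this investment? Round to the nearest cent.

$3,738.36

E[u] = 0.22·√78400 + 0.61·√57600 + 0.01·√32400 + 0.16·√8100 = 0.22·280 + 0.61·240 + 0.01·180 + 0.16·90 = 224.2
CE = (224.2)² = 50265.64
Risk premium = EV − CE = 54004 − 50265.64 = 3738.36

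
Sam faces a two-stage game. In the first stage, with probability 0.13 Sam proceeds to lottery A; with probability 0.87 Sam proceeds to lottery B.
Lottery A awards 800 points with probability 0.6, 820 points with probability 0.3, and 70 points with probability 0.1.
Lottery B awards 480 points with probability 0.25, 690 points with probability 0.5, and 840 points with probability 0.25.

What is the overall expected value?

EV(A) = 0.6 × 800 + 0.3 × 820 + 0.1 × 70 = 480 + 246 + 7 = 733
EV(B) = 0.25 × 480 + 0.5 × 690 + 0.25 × 840 = 120 + 345 + 210 = 675
Overall = 0.13 × 733 + 0.87 × 675 = 95.29 + 587.25 = 682.54

682.54 points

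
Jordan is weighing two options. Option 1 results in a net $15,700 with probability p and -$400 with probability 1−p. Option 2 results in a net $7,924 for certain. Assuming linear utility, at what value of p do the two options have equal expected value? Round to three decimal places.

p·15700 + (1−p)·(-400) = 7924
16100p − 400 = 7924
p = (7924 + 400) / 16100

p = 0.517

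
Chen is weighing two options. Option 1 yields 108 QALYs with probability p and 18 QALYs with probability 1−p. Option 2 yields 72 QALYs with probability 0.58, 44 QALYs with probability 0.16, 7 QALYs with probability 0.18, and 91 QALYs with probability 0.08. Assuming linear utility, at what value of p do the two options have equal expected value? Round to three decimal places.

p = 0.437

EV(Option 2) = 0.58 × 72 + 0.16 × 44 + 0.18 × 7 + 0.08 × 91 = 41.76 + 7.04 + 1.26 + 7.28 = 57.34
p·108 + (1−p)·18 = 57.34
90p + 18 = 57.34
p = (57.34 − 18) / 90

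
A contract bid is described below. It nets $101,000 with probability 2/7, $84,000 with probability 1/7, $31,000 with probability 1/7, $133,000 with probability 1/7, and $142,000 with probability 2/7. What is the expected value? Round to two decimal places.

$104,857.14

EV = 2/7 × 101000 + 1/7 × 84000 + 1/7 × 31000 + 1/7 × 133000 + 2/7 × 142000 = 28857.1429 + 12000 + 4428.5714 + 19000 + 40571.4286 = 104857.1429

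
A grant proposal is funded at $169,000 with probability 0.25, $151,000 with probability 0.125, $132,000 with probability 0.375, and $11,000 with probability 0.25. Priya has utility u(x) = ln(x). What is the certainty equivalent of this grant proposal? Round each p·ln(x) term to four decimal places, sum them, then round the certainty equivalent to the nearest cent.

E[u] = 0.25·ln(169000) + 0.125·ln(151000) + 0.375·ln(132000) + 0.25·ln(11000) = 3.0094 + 1.4906 + 4.4215 + 2.3264 = 11.2479
CE = e^11.2479 ≈ 76718.64

$76,718.64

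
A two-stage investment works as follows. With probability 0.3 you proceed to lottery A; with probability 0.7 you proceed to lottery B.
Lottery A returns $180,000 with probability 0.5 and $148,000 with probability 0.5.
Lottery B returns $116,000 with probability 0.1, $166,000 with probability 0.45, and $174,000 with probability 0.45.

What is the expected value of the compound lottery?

$164,420

EV(A) = 0.5 × 180000 + 0.5 × 148000 = 90000 + 74000 = 164000
EV(B) = 0.1 × 116000 + 0.45 × 166000 + 0.45 × 174000 = 11600 + 74700 + 78300 = 164600
Overall = 0.3 × 164000 + 0.7 × 164600 = 49200 + 115220 = 164420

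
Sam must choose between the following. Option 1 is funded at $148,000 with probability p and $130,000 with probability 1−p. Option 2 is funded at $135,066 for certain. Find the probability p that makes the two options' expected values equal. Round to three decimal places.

p = 0.281

p·148000 + (1−p)·130000 = 135066
18000p + 130000 = 135066
p = (135066 − 130000) / 18000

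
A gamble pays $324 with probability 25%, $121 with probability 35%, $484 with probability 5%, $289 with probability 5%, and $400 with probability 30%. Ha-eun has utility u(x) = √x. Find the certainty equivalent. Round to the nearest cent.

$265.69

E[u] = 0.25·√324 + 0.35·√121 + 0.05·√484 + 0.05·√289 + 0.3·√400 = 0.25·18 + 0.35·11 + 0.05·22 + 0.05·17 + 0.3·20 = 16.3
CE = (16.3)² = 265.69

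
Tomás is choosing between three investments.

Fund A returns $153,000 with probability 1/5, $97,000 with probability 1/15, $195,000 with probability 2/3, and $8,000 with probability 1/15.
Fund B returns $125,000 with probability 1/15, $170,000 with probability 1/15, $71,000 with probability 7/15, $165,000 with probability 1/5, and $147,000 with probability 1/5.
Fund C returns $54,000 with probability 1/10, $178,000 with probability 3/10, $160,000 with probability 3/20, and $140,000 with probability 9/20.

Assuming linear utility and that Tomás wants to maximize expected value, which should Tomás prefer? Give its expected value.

Fund A ($167,600)

Fund A = 1/5 × 153000 + 1/15 × 97000 + 2/3 × 195000 + 1/15 × 8000 = 30600 + 6466.6667 + 130000 + 533.3333 = 167600
Fund B = 1/15 × 125000 + 1/15 × 170000 + 7/15 × 71000 + 1/5 × 165000 + 1/5 × 147000 = 8333.3333 + 11333.3333 + 33133.3333 + 33000 + 29400 = 115200
Fund C = 1/10 × 54000 + 3/10 × 178000 + 3/20 × 160000 + 9/20 × 140000 = 5400 + 53400 + 24000 + 63000 = 145800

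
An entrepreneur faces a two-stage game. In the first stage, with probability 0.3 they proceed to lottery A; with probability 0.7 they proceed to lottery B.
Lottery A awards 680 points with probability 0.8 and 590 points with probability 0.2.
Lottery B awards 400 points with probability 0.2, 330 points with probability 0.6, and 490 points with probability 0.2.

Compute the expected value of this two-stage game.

461.8 points

EV(A) = 0.8 × 680 + 0.2 × 590 = 544 + 118 = 662
EV(B) = 0.2 × 400 + 0.6 × 330 + 0.2 × 490 = 80 + 198 + 98 = 376
Overall = 0.3 × 662 + 0.7 × 376 = 198.6 + 263.2 = 461.8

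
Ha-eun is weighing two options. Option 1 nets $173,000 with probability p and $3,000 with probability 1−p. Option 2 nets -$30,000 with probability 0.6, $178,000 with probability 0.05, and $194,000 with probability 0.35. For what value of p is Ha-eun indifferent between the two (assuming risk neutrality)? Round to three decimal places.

p = 0.328

EV(Option 2) = 0.6 × (-30000) + 0.05 × 178000 + 0.35 × 194000 = -18000 + 8900 + 67900 = 58800
p·173000 + (1−p)·3000 = 58800
170000p + 3000 = 58800
p = (58800 − 3000) / 170000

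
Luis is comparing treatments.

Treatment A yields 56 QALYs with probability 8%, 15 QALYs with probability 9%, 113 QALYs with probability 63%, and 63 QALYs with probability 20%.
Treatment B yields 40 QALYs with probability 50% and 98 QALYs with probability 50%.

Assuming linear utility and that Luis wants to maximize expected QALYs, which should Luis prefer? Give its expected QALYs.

Treatment A (89.62 QALYs)

Treatment A = 0.08 × 56 + 0.09 × 15 + 0.63 × 113 + 0.2 × 63 = 4.48 + 1.35 + 71.19 + 12.6 = 89.62
Treatment B = 0.5 × 40 + 0.5 × 98 = 20 + 49 = 69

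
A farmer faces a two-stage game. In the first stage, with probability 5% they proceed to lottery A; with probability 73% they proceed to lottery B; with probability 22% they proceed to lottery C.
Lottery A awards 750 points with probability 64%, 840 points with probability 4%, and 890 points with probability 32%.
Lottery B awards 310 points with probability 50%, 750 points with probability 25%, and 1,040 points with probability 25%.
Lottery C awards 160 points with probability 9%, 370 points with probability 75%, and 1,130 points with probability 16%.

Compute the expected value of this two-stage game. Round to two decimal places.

583.74 points

EV(A) = 0.64 × 750 + 0.04 × 840 + 0.32 × 890 = 480 + 33.6 + 284.8 = 798.4
EV(B) = 0.5 × 310 + 0.25 × 750 + 0.25 × 1040 = 155 + 187.5 + 260 = 602.5
EV(C) = 0.09 × 160 + 0.75 × 370 + 0.16 × 1130 = 14.4 + 277.5 + 180.8 = 472.7
Overall = 0.05 × 798.4 + 0.73 × 602.5 + 0.22 × 472.7 = 39.92 + 439.825 + 103.994 = 583.739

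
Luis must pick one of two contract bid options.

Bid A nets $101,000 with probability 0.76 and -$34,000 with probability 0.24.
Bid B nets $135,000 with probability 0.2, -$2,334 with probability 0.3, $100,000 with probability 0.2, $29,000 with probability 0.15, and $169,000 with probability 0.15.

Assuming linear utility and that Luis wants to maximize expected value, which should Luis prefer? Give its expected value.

Bid A = 0.76 × 101000 + 0.24 × (-34000) = 76760 − 8160 = 68600
Bid B = 0.2 × 135000 + 0.3 × (-2334) + 0.2 × 100000 + 0.15 × 29000 + 0.15 × 169000 = 27000 − 700.2 + 20000 + 4350 + 25350 = 75999.8

Bid B ($75,999.80)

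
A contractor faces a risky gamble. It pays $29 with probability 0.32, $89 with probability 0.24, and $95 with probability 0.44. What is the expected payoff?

EV = 0.32 × 29 + 0.24 × 89 + 0.44 × 95 = 9.28 + 21.36 + 41.8 = 72.44

$72.44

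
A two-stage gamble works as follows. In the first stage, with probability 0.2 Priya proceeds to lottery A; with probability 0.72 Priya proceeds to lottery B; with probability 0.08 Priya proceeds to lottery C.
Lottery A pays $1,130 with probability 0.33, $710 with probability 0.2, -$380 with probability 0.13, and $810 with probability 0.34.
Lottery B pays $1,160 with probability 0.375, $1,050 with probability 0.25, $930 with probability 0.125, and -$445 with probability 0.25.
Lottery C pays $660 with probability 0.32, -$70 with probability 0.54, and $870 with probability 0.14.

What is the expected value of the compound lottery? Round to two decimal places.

$677.60

EV(A) = 0.33 × 1130 + 0.2 × 710 + 0.13 × (-380) + 0.34 × 810 = 372.9 + 142 − 49.4 + 275.4 = 740.9
EV(B) = 0.375 × 1160 + 0.25 × 1050 + 0.125 × 930 + 0.25 × (-445) = 435 + 262.5 + 116.25 − 111.25 = 702.5
EV(C) = 0.32 × 660 + 0.54 × (-70) + 0.14 × 870 = 211.2 − 37.8 + 121.8 = 295.2
Overall = 0.2 × 740.9 + 0.72 × 702.5 + 0.08 × 295.2 = 148.18 + 505.8 + 23.616 = 677.596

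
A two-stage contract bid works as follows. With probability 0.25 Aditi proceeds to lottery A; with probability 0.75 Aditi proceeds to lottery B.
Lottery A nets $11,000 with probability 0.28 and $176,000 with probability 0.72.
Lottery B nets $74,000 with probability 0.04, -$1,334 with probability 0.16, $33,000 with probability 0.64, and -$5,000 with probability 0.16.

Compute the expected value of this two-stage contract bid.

$49,749.92

EV(A) = 0.28 × 11000 + 0.72 × 176000 = 3080 + 126720 = 129800
EV(B) = 0.04 × 74000 + 0.16 × (-1334) + 0.64 × 33000 + 0.16 × (-5000) = 2960 − 213.44 + 21120 − 800 = 23066.56
Overall = 0.25 × 129800 + 0.75 × 23066.56 = 32450 + 17299.92 = 49749.92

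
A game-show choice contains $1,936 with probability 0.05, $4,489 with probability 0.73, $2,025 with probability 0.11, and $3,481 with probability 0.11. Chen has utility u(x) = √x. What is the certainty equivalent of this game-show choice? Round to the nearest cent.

E[u] = 0.05·√1936 + 0.73·√4489 + 0.11·√2025 + 0.11·√3481 = 0.05·44 + 0.73·67 + 0.11·45 + 0.11·59 = 62.55
CE = (62.55)² = 3912.5025

$3,912.50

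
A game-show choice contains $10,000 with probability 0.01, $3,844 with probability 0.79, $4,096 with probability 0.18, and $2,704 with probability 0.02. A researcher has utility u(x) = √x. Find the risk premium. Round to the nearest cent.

$16.87

E[u] = 0.01·√10000 + 0.79·√3844 + 0.18·√4096 + 0.02·√2704 = 0.01·100 + 0.79·62 + 0.18·64 + 0.02·52 = 62.54
CE = (62.54)² = 3911.2516
Risk premium = EV − CE = 3928.12 − 3911.2516 = 16.8684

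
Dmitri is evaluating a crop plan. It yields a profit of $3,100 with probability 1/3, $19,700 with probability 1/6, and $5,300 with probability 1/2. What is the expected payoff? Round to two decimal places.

$6,966.67

EV = 1/3 × 3100 + 1/6 × 19700 + 1/2 × 5300 = 1033.3333 + 3283.3333 + 2650 = 6966.6667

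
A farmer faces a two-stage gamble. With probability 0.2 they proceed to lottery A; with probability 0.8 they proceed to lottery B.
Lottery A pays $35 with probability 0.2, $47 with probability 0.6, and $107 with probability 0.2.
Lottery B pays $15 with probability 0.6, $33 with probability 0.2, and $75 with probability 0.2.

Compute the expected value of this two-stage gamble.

$35.80

EV(A) = 0.2 × 35 + 0.6 × 47 + 0.2 × 107 = 7 + 28.2 + 21.4 = 56.6
EV(B) = 0.6 × 15 + 0.2 × 33 + 0.2 × 75 = 9 + 6.6 + 15 = 30.6
Overall = 0.2 × 56.6 + 0.8 × 30.6 = 11.32 + 24.48 = 35.8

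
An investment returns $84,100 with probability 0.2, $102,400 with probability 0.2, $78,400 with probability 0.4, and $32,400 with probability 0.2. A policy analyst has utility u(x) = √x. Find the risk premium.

$2,240

E[u] = 0.2·√84100 + 0.2·√102400 + 0.4·√78400 + 0.2·√32400 = 0.2·290 + 0.2·320 + 0.4·280 + 0.2·180 = 270
CE = (270)² = 72900
Risk premium = EV − CE = 75140 − 72900 = 2240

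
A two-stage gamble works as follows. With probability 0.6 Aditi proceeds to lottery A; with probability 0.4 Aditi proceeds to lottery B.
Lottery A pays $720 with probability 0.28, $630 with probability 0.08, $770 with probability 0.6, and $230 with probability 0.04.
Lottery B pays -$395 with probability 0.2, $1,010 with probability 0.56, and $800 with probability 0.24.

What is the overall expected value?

EV(A) = 0.28 × 720 + 0.08 × 630 + 0.6 × 770 + 0.04 × 230 = 201.6 + 50.4 + 462 + 9.2 = 723.2
EV(B) = 0.2 × (-395) + 0.56 × 1010 + 0.24 × 800 = -79 + 565.6 + 192 = 678.6
Overall = 0.6 × 723.2 + 0.4 × 678.6 = 433.92 + 271.44 = 705.36

$705.36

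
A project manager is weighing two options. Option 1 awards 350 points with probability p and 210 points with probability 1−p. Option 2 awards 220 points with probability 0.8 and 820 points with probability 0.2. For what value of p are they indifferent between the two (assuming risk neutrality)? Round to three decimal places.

p = 0.929

EV(Option 2) = 0.8 × 220 + 0.2 × 820 = 176 + 164 = 340
p·350 + (1−p)·210 = 340
140p + 210 = 340
p = (340 − 210) / 140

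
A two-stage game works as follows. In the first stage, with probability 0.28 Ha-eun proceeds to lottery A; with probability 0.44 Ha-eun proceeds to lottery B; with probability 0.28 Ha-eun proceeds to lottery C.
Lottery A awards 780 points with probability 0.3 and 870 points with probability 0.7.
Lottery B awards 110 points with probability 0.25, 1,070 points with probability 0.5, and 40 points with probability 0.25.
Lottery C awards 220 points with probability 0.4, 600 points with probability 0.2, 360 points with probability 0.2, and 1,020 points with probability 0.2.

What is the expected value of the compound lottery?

623.46 points

EV(A) = 0.3 × 780 + 0.7 × 870 = 234 + 609 = 843
EV(B) = 0.25 × 110 + 0.5 × 1070 + 0.25 × 40 = 27.5 + 535 + 10 = 572.5
EV(C) = 0.4 × 220 + 0.2 × 600 + 0.2 × 360 + 0.2 × 1020 = 88 + 120 + 72 + 204 = 484
Overall = 0.28 × 843 + 0.44 × 572.5 + 0.28 × 484 = 236.04 + 251.9 + 135.52 = 623.46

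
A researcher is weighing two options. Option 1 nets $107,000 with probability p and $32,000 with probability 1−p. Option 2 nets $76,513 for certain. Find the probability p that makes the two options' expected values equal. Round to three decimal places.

p = 0.594

p·107000 + (1−p)·32000 = 76513
75000p + 32000 = 76513
p = (76513 − 32000) / 75000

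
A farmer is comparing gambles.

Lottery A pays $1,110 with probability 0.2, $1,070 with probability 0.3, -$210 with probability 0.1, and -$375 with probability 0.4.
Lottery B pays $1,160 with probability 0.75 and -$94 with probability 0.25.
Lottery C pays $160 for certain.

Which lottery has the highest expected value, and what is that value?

Lottery B ($846.50)

Lottery A = 0.2 × 1110 + 0.3 × 1070 + 0.1 × (-210) + 0.4 × (-375) = 222 + 321 − 21 − 150 = 372
Lottery B = 0.75 × 1160 + 0.25 × (-94) = 870 − 23.5 = 846.5
Lottery C: 160 (certain)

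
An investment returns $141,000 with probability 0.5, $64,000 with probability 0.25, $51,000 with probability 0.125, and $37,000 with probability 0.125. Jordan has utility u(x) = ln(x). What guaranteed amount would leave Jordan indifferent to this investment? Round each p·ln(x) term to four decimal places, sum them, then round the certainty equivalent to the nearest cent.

E[u] = 0.5·ln(141000) + 0.25·ln(64000) + 0.125·ln(51000) + 0.125·ln(37000) = 5.9283 + 2.7667 + 1.3549 + 1.3148 = 11.3647
CE = e^11.3647 ≈ 86223.67

$86,223.67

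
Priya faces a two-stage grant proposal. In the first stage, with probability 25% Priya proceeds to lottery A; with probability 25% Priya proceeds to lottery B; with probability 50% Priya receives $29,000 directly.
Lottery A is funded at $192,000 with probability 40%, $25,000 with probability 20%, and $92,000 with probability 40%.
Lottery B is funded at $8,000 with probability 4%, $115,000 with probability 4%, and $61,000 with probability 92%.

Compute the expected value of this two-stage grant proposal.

$59,410

EV(A) = 0.4 × 192000 + 0.2 × 25000 + 0.4 × 92000 = 76800 + 5000 + 36800 = 118600
EV(B) = 0.04 × 8000 + 0.04 × 115000 + 0.92 × 61000 = 320 + 4600 + 56120 = 61040
Branch C: 29000 (certain)
Overall = 0.25 × 118600 + 0.25 × 61040 + 0.5 × 29000 = 29650 + 15260 + 14500 = 59410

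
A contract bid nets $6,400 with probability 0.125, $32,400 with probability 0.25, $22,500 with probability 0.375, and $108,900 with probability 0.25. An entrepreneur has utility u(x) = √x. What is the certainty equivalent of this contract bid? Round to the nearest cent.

E[u] = 0.125·√6400 + 0.25·√32400 + 0.375·√22500 + 0.25·√108900 = 0.125·80 + 0.25·180 + 0.375·150 + 0.25·330 = 193.75
CE = (193.75)² = 37539.0625

$37,539.06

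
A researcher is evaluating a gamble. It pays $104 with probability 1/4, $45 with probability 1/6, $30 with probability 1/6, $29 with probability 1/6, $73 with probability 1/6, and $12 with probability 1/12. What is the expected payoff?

$56.50

EV = 1/4 × 104 + 1/6 × 45 + 1/6 × 30 + 1/6 × 29 + 1/6 × 73 + 1/12 × 12 = 26 + 7.5 + 5 + 4.8333 + 12.1667 + 1 = 56.5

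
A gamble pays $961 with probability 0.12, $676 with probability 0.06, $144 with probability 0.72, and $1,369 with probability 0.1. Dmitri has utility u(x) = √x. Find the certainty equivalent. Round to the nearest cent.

E[u] = 0.12·√961 + 0.06·√676 + 0.72·√144 + 0.1·√1369 = 0.12·31 + 0.06·26 + 0.72·12 + 0.1·37 = 17.62
CE = (17.62)² = 310.4644

$310.46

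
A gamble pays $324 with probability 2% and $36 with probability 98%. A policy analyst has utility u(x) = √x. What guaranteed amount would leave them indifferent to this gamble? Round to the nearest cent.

E[u] = 0.02·√324 + 0.98·√36 = 0.02·18 + 0.98·6 = 6.24
CE = (6.24)² = 38.9376

$38.94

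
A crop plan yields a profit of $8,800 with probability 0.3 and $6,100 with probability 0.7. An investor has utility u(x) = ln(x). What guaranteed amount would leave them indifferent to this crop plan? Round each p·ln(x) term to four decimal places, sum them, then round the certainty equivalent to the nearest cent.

E[u] = 0.3·ln(8800) + 0.7·ln(6100) = 2.7248 + 6.1012 = 8.8260
CE = e^8.8260 ≈ 6809.00

$6,809.00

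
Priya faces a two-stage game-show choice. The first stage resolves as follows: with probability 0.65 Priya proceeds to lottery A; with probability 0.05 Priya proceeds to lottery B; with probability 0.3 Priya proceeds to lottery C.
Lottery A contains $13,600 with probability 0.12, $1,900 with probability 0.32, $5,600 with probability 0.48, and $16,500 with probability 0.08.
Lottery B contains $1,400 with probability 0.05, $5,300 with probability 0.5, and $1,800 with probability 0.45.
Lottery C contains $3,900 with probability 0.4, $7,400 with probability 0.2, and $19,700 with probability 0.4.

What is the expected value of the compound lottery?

EV(A) = 0.12 × 13600 + 0.32 × 1900 + 0.48 × 5600 + 0.08 × 16500 = 1632 + 608 + 2688 + 1320 = 6248
EV(B) = 0.05 × 1400 + 0.5 × 5300 + 0.45 × 1800 = 70 + 2650 + 810 = 3530
EV(C) = 0.4 × 3900 + 0.2 × 7400 + 0.4 × 19700 = 1560 + 1480 + 7880 = 10920
Overall = 0.65 × 6248 + 0.05 × 3530 + 0.3 × 10920 = 4061.2 + 176.5 + 3276 = 7513.7

$7,513.70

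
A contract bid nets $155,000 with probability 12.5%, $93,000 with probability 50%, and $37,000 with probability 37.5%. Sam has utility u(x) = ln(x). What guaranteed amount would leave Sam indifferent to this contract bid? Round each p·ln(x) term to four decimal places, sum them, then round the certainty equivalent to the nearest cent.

$70,164.66

E[u] = 0.125·ln(155000) + 0.5·ln(93000) + 0.375·ln(37000) = 1.4939 + 5.7202 + 3.9445 = 11.1586
CE = e^11.1586 ≈ 70164.66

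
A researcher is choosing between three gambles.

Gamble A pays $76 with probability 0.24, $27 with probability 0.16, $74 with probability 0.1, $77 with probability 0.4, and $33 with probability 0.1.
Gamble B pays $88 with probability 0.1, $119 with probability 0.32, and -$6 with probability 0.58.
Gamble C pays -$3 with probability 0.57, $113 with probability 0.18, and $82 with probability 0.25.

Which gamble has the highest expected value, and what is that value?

Gamble A ($64.06)

Gamble A = 0.24 × 76 + 0.16 × 27 + 0.1 × 74 + 0.4 × 77 + 0.1 × 33 = 18.24 + 4.32 + 7.4 + 30.8 + 3.3 = 64.06
Gamble B = 0.1 × 88 + 0.32 × 119 + 0.58 × (-6) = 8.8 + 38.08 − 3.48 = 43.4
Gamble C = 0.57 × (-3) + 0.18 × 113 + 0.25 × 82 = -1.71 + 20.34 + 20.5 = 39.13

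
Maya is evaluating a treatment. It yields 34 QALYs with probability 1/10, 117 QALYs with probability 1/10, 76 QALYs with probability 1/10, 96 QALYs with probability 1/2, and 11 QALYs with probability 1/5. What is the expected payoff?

72.9 QALYs

EV = 1/10 × 34 + 1/10 × 117 + 1/10 × 76 + 1/2 × 96 + 1/5 × 11 = 3.4 + 11.7 + 7.6 + 48 + 2.2 = 72.9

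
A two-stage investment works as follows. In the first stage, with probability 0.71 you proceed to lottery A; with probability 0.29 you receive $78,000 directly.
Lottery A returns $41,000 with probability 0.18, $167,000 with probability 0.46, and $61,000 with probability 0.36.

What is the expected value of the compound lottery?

EV(A) = 0.18 × 41000 + 0.46 × 167000 + 0.36 × 61000 = 7380 + 76820 + 21960 = 106160
Branch B: 78000 (certain)
Overall = 0.71 × 106160 + 0.29 × 78000 = 75373.6 + 22620 = 97993.6

$97,993.60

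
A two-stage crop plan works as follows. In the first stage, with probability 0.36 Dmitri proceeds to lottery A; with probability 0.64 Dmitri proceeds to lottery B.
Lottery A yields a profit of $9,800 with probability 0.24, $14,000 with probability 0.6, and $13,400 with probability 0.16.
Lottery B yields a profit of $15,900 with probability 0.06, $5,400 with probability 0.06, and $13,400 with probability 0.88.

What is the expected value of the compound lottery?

$13,007.36

EV(A) = 0.24 × 9800 + 0.6 × 14000 + 0.16 × 13400 = 2352 + 8400 + 2144 = 12896
EV(B) = 0.06 × 15900 + 0.06 × 5400 + 0.88 × 13400 = 954 + 324 + 11792 = 13070
Overall = 0.36 × 12896 + 0.64 × 13070 = 4642.56 + 8364.8 = 13007.36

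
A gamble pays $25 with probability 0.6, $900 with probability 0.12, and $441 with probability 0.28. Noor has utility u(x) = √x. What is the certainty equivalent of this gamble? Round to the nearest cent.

$155.75

E[u] = 0.6·√25 + 0.12·√900 + 0.28·√441 = 0.6·5 + 0.12·30 + 0.28·21 = 12.48
CE = (12.48)² = 155.7504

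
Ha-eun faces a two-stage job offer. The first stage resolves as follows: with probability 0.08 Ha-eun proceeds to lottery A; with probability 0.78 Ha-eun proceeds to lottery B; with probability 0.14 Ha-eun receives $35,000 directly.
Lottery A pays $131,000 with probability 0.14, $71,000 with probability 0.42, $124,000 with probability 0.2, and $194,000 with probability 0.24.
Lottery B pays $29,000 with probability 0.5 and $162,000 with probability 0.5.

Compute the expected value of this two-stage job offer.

$88,951.60

EV(A) = 0.14 × 131000 + 0.42 × 71000 + 0.2 × 124000 + 0.24 × 194000 = 18340 + 29820 + 24800 + 46560 = 119520
EV(B) = 0.5 × 29000 + 0.5 × 162000 = 14500 + 81000 = 95500
Branch C: 35000 (certain)
Overall = 0.08 × 119520 + 0.78 × 95500 + 0.14 × 35000 = 9561.6 + 74490 + 4900 = 88951.6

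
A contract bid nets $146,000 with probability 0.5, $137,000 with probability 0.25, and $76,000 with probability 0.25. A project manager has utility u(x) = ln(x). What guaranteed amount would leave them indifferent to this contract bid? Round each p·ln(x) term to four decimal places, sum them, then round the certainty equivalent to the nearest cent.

E[u] = 0.5·ln(146000) + 0.25·ln(137000) + 0.25·ln(76000) = 5.9457 + 2.9569 + 2.8096 = 11.7122
CE = e^11.7122 ≈ 122051.70

$122,051.70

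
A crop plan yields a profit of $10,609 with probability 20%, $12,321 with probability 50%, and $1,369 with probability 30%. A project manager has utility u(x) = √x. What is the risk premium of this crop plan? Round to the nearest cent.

E[u] = 0.2·√10609 + 0.5·√12321 + 0.3·√1369 = 0.2·103 + 0.5·111 + 0.3·37 = 87.2
CE = (87.2)² = 7603.84
Risk premium = EV − CE = 8693 − 7603.84 = 1089.16

$1,089.16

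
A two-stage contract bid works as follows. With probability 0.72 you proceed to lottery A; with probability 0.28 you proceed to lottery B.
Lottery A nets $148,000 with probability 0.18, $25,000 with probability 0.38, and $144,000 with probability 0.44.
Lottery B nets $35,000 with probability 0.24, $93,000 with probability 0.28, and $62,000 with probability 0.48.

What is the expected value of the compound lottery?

EV(A) = 0.18 × 148000 + 0.38 × 25000 + 0.44 × 144000 = 26640 + 9500 + 63360 = 99500
EV(B) = 0.24 × 35000 + 0.28 × 93000 + 0.48 × 62000 = 8400 + 26040 + 29760 = 64200
Overall = 0.72 × 99500 + 0.28 × 64200 = 71640 + 17976 = 89616

$89,616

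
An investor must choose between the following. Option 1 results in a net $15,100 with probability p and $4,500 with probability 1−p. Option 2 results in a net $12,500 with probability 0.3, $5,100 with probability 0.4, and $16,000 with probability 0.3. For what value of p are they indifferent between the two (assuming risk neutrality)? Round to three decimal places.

EV(Option 2) = 0.3 × 12500 + 0.4 × 5100 + 0.3 × 16000 = 3750 + 2040 + 4800 = 10590
p·15100 + (1−p)·4500 = 10590
10600p + 4500 = 10590
p = (10590 − 4500) / 10600

p = 0.575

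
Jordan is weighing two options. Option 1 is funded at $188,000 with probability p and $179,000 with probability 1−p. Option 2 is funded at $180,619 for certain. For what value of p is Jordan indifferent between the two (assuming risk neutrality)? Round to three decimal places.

p·188000 + (1−p)·179000 = 180619
9000p + 179000 = 180619
p = (180619 − 179000) / 9000

p = 0.180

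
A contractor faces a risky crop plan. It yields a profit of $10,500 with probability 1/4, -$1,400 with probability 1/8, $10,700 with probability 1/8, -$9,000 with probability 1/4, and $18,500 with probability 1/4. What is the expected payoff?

$6,162.50

EV = 1/4 × 10500 + 1/8 × (-1400) + 1/8 × 10700 + 1/4 × (-9000) + 1/4 × 18500 = 2625 − 175 + 1337.5 − 2250 + 4625 = 6162.5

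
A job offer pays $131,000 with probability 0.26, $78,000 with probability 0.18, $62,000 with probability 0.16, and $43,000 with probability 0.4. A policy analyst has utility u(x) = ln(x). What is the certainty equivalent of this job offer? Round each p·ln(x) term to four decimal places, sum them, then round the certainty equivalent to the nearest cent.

$67,805.60

E[u] = 0.26·ln(131000) + 0.18·ln(78000) + 0.16·ln(62000) + 0.4·ln(43000) = 3.0636 + 2.0276 + 1.7656 + 4.2676 = 11.1244
CE = e^11.1244 ≈ 67805.60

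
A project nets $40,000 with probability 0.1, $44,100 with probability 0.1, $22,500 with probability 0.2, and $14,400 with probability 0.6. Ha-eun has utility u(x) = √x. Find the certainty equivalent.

$20,449

E[u] = 0.1·√40000 + 0.1·√44100 + 0.2·√22500 + 0.6·√14400 = 0.1·200 + 0.1·210 + 0.2·150 + 0.6·120 = 143
CE = (143)² = 20449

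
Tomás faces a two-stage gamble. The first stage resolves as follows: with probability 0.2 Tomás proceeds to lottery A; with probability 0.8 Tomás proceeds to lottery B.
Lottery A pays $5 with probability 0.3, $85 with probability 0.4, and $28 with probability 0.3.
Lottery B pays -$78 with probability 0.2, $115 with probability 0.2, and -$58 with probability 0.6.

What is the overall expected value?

EV(A) = 0.3 × 5 + 0.4 × 85 + 0.3 × 28 = 1.5 + 34 + 8.4 = 43.9
EV(B) = 0.2 × (-78) + 0.2 × 115 + 0.6 × (-58) = -15.6 + 23 − 34.8 = -27.4
Overall = 0.2 × 43.9 + 0.8 × (-27.4) = 8.78 − 21.92 = -13.14

-$13.14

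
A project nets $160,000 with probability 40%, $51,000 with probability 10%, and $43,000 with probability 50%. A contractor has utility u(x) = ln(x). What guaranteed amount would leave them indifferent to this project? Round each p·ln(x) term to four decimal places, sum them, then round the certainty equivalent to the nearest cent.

E[u] = 0.4·ln(160000) + 0.1·ln(51000) + 0.5·ln(43000) = 4.7932 + 1.0840 + 5.3345 = 11.2117
CE = e^11.2117 ≈ 73991.09

$73,991.09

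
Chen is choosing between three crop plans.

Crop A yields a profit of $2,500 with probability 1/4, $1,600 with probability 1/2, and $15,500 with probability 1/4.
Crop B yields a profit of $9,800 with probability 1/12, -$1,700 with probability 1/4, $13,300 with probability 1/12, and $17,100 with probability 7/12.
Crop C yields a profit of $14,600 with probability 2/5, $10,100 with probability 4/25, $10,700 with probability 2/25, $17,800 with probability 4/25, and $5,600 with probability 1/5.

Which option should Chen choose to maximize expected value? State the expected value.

Crop C ($12,280)

Crop A = 1/4 × 2500 + 1/2 × 1600 + 1/4 × 15500 = 625 + 800 + 3875 = 5300
Crop B = 1/12 × 9800 + 1/4 × (-1700) + 1/12 × 13300 + 7/12 × 17100 = 816.6667 − 425 + 1108.3333 + 9975 = 11475
Crop C = 2/5 × 14600 + 4/25 × 10100 + 2/25 × 10700 + 4/25 × 17800 + 1/5 × 5600 = 5840 + 1616 + 856 + 2848 + 1120 = 12280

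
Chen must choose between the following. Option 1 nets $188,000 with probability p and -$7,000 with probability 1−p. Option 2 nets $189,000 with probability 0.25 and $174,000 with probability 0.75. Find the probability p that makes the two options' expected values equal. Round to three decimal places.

EV(Option 2) = 0.25 × 189000 + 0.75 × 174000 = 47250 + 130500 = 177750
p·188000 + (1−p)·(-7000) = 177750
195000p − 7000 = 177750
p = (177750 + 7000) / 195000

p = 0.947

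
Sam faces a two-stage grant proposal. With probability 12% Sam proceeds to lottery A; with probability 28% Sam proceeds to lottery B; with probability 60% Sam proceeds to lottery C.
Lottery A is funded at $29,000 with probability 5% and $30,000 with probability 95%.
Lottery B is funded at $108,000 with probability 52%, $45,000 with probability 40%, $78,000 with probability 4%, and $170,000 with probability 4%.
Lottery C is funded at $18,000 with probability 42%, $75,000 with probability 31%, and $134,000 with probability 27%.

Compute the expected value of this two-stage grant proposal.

EV(A) = 0.05 × 29000 + 0.95 × 30000 = 1450 + 28500 = 29950
EV(B) = 0.52 × 108000 + 0.4 × 45000 + 0.04 × 78000 + 0.04 × 170000 = 56160 + 18000 + 3120 + 6800 = 84080
EV(C) = 0.42 × 18000 + 0.31 × 75000 + 0.27 × 134000 = 7560 + 23250 + 36180 = 66990
Overall = 0.12 × 29950 + 0.28 × 84080 + 0.6 × 66990 = 3594 + 23542.4 + 40194 = 67330.4

$67,330.40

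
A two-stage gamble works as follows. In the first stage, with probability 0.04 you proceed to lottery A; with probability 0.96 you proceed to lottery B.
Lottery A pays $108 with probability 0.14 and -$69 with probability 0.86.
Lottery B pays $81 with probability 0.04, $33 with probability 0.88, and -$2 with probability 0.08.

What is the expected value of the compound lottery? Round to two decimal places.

EV(A) = 0.14 × 108 + 0.86 × (-69) = 15.12 − 59.34 = -44.22
EV(B) = 0.04 × 81 + 0.88 × 33 + 0.08 × (-2) = 3.24 + 29.04 − 0.16 = 32.12
Overall = 0.04 × (-44.22) + 0.96 × 32.12 = -1.7688 + 30.8352 = 29.0664

$29.07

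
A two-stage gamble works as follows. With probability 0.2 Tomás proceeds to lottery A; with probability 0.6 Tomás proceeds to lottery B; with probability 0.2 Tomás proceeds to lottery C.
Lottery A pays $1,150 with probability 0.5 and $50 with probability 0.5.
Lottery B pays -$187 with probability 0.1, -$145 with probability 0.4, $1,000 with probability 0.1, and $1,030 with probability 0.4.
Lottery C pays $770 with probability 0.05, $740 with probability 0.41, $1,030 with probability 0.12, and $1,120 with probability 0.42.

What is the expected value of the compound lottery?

EV(A) = 0.5 × 1150 + 0.5 × 50 = 575 + 25 = 600
EV(B) = 0.1 × (-187) + 0.4 × (-145) + 0.1 × 1000 + 0.4 × 1030 = -18.7 − 58 + 100 + 412 = 435.3
EV(C) = 0.05 × 770 + 0.41 × 740 + 0.12 × 1030 + 0.42 × 1120 = 38.5 + 303.4 + 123.6 + 470.4 = 935.9
Overall = 0.2 × 600 + 0.6 × 435.3 + 0.2 × 935.9 = 120 + 261.18 + 187.18 = 568.36

$568.36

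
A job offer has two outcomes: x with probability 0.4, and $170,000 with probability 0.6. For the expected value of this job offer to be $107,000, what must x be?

x = $12,500

0.4·x + 0.6·170000 = 107000
0.4·x = 107000 − 102000 = 5000
x = 5000 / 0.4 = 12500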